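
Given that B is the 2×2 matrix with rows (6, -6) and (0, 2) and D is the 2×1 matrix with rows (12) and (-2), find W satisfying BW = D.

W = [[1], [-1]]

Since B multiplies W on the left, W = B⁻¹D.
det B = 12, so B⁻¹ = [[1/6, 1/2], [0, 1/2]].
W = B⁻¹D = [[1/6, 1/2], [0, 1/2]] · [[12], [-2]] = [[1], [-1]].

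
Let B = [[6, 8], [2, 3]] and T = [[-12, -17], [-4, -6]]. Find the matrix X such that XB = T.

Since B sits to the right of X, X = TB⁻¹.
B has determinant 2; B⁻¹ = [[3/2, -4], [-1, 3]].
X = TB⁻¹ = [[-12, -17], [-4, -6]] · [[3/2, -4], [-1, 3]] = [[-1, -3], [0, -2]].

X = [[-1, -3], [0, -2]]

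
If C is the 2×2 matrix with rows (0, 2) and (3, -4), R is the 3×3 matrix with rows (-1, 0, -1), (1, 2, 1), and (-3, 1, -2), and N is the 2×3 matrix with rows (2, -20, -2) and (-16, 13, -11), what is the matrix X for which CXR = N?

Isolating X: multiply by C⁻¹ from the left and R⁻¹ from the right, so X = C⁻¹NR⁻¹.
det C = -6, so C⁻¹ = [[2/3, 1/3], [1/2, 0]].
R has determinant -2; R⁻¹ = [[5/2, 1/2, -1], [1/2, 1/2, 0], [-7/2, -1/2, 1]].
C⁻¹N = [[-4, -9, -5], [1, -10, -1]].
X = (C⁻¹N)R⁻¹ = [[3, -4, -1], [1, -4, -2]].

X = [[3, -4, -1], [1, -4, -2]]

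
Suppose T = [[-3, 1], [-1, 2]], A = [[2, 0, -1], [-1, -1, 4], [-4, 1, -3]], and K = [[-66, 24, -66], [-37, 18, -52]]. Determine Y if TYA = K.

Isolating Y: multiply by T⁻¹ from the left and A⁻¹ from the right, so Y = T⁻¹KA⁻¹.
det T = -5; the adjugate gives T⁻¹ = [[-2/5, 1/5], [-1/5, 3/5]].
det A = 3, so A⁻¹ = [[-1/3, -1/3, -1/3], [-19/3, -10/3, -7/3], [-5/3, -2/3, -2/3]].
T⁻¹K = [[19, -6, 16], [-9, 6, -18]].
Y = (T⁻¹K)A⁻¹ = [[5, 3, -3], [-5, -5, 1]].

Y = [[5, 3, -3], [-5, -5, 1]]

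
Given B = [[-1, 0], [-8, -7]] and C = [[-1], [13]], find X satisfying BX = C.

Left-multiplying both sides by B⁻¹ gives X = B⁻¹C.
det B = 7, so B⁻¹ = [[-1, 0], [8/7, -1/7]].
X = B⁻¹C = [[-1, 0], [8/7, -1/7]] · [[-1], [13]] = [[1], [-3]].

X = [[1], [-3]]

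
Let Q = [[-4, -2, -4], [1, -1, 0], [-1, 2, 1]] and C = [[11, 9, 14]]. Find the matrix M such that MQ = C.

M = [[-3, 1, 2]]

Since Q sits to the right of M, M = CQ⁻¹.
det Q = 2; the adjugate gives Q⁻¹ = [[-1/2, -3, -2], [-1/2, -4, -2], [1/2, 5, 3]].
M = CQ⁻¹ = [[11, 9, 14]] · [[-1/2, -3, -2], [-1/2, -4, -2], [1/2, 5, 3]] = [[-3, 1, 2]].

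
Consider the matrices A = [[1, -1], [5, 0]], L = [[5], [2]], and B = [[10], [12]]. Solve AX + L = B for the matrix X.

X = [[2], [-3]]

AX = B − L = [[5], [10]].
Since A multiplies X on the left, X = A⁻¹(B − L).
det A = 5; the adjugate gives A⁻¹ = [[0, 1/5], [-1, 1/5]].
X = A⁻¹(B − L) = [[2], [-3]].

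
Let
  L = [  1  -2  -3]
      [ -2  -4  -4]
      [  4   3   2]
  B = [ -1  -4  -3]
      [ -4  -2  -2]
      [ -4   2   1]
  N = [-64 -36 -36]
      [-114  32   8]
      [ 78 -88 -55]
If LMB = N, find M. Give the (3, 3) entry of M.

M = L⁻¹NB⁻¹ (apply L⁻¹ on the left and B⁻¹ on the right).
det L = -2; the adjugate gives L⁻¹ = [[-2, 5/2, 2], [6, -7, -5], [-5, 11/2, 4]].
det B = -2, so B⁻¹ = [[-1, 1, -1], [-6, 13/2, -5], [8, -9, 7]].
L⁻¹N = [[-1, -24, -18], [24, 0, 3], [5, 4, 4]].
M = (L⁻¹N)B⁻¹ = [[1, 5, -5], [0, -3, -3], [3, -5, 3]].

3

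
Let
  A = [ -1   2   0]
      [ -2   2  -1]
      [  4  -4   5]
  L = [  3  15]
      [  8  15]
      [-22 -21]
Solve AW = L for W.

W = [[-3, -3], [0, 6], [-2, 3]]

A is on the left of W, so left-multiply by A⁻¹: W = A⁻¹L.
det A = 6, so A⁻¹ = [[1, -5/3, -1/3], [1, -5/6, -1/6], [0, 2/3, 1/3]].
W = A⁻¹L = [[1, -5/3, -1/3], [1, -5/6, -1/6], [0, 2/3, 1/3]] · [[3, 15], [8, 15], [-22, -21]] = [[-3, -3], [0, 6], [-2, 3]].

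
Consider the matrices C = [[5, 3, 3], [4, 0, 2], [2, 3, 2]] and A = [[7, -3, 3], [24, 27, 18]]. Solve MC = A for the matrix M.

M = [[-1, 3, 0], [6, -3, 3]]

Right-multiplying both sides by C⁻¹ gives M = AC⁻¹.
C has determinant -6; C⁻¹ = [[1, -1/2, -1], [2/3, -2/3, -1/3], [-2, 3/2, 2]].
M = AC⁻¹ = [[7, -3, 3], [24, 27, 18]] · [[1, -1/2, -1], [2/3, -2/3, -1/3], [-2, 3/2, 2]] = [[-1, 3, 0], [6, -3, 3]].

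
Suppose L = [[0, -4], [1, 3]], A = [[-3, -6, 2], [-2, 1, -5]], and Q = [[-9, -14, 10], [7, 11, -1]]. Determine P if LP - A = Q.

LP = Q + A = [[-12, -20, 12], [5, 12, -6]].
L is on the left of P, so left-multiply by L⁻¹: P = L⁻¹(Q + A).
det L = 4; the adjugate gives L⁻¹ = [[3/4, 1], [-1/4, 0]].
P = L⁻¹(Q + A) = [[-4, -3, 3], [3, 5, -3]].

P = [[-4, -3, 3], [3, 5, -3]]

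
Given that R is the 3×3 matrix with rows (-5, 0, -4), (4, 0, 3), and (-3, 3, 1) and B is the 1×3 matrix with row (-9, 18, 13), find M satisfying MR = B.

M = [[-1, 1, 6]]

R is on the right of M, so right-multiply by R⁻¹: M = BR⁻¹.
det R = -3, so R⁻¹ = [[3, 4, 0], [13/3, 17/3, 1/3], [-4, -5, 0]].
M = BR⁻¹ = [[-9, 18, 13]] · [[3, 4, 0], [13/3, 17/3, 1/3], [-4, -5, 0]] = [[-1, 1, 6]].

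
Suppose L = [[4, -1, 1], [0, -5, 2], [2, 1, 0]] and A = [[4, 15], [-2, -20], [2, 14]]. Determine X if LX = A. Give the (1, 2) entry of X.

4

Left-multiplying both sides by L⁻¹ gives X = L⁻¹A.
det L = -2; the adjugate gives L⁻¹ = [[1, -1/2, -3/2], [-2, 1, 4], [-5, 3, 10]].
X = L⁻¹A = [[1, -1/2, -3/2], [-2, 1, 4], [-5, 3, 10]] · [[4, 15], [-2, -20], [2, 14]] = [[2, 4], [-2, 6], [-6, 5]].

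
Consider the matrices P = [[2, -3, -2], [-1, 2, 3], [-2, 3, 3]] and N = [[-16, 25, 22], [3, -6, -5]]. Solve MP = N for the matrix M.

M = [[-5, 2, 2], [4, -3, 4]]

Since P sits to the right of M, M = NP⁻¹.
det P = 1; the adjugate gives P⁻¹ = [[-3, 3, -5], [-3, 2, -4], [1, 0, 1]].
M = NP⁻¹ = [[-16, 25, 22], [3, -6, -5]] · [[-3, 3, -5], [-3, 2, -4], [1, 0, 1]] = [[-5, 2, 2], [4, -3, 4]].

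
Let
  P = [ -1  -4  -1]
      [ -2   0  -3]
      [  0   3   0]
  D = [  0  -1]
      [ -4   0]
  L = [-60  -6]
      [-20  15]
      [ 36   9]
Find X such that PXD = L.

X = [[3, -4], [-3, -3], [3, 1]]

X = P⁻¹LD⁻¹ (apply P⁻¹ on the left and D⁻¹ on the right).
det P = -3; the adjugate gives P⁻¹ = [[-3, 1, -4], [0, 0, 1/3], [2, -1, 8/3]].
det D = -4; the adjugate gives D⁻¹ = [[0, -1/4], [-1, 0]].
P⁻¹L = [[16, -3], [12, 3], [-4, -3]].
X = (P⁻¹L)D⁻¹ = [[3, -4], [-3, -3], [3, 1]].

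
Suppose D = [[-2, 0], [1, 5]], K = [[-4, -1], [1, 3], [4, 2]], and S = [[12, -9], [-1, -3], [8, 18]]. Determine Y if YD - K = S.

YD = S + K = [[8, -10], [0, 0], [12, 20]].
Since D sits to the right of Y, Y = (S + K)D⁻¹.
det D = -10; the adjugate gives D⁻¹ = [[-1/2, 0], [1/10, 1/5]].
Y = (S + K)D⁻¹ = [[-5, -2], [0, 0], [-4, 4]].

Y = [[-5, -2], [0, 0], [-4, 4]]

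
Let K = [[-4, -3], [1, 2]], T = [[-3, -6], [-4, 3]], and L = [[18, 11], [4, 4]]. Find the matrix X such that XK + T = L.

X = [[-5, 1], [-3, -4]]

XK = L − T = [[21, 17], [8, 1]].
K is on the right of X, so right-multiply by K⁻¹: X = (L − T)K⁻¹.
K has determinant -5; K⁻¹ = [[-2/5, -3/5], [1/5, 4/5]].
X = (L − T)K⁻¹ = [[-5, 1], [-3, -4]].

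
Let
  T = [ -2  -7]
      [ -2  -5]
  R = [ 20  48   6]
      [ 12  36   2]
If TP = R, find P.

Since T multiplies P on the left, P = T⁻¹R.
det T = -4, so T⁻¹ = [[5/4, -7/4], [-1/2, 1/2]].
P = T⁻¹R = [[5/4, -7/4], [-1/2, 1/2]] · [[20, 48, 6], [12, 36, 2]] = [[4, -3, 4], [-4, -6, -2]].

P = [[4, -3, 4], [-4, -6, -2]]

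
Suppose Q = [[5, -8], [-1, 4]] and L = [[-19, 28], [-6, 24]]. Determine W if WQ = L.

Right-multiplying both sides by Q⁻¹ gives W = LQ⁻¹.
det Q = 12; the adjugate gives Q⁻¹ = [[1/3, 2/3], [1/12, 5/12]].
W = LQ⁻¹ = [[-19, 28], [-6, 24]] · [[1/3, 2/3], [1/12, 5/12]] = [[-4, -1], [0, 6]].

W = [[-4, -1], [0, 6]]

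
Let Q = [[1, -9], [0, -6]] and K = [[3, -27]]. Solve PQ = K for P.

Since Q sits to the right of P, P = KQ⁻¹.
det Q = -6, so Q⁻¹ = [[1, -3/2], [0, -1/6]].
P = KQ⁻¹ = [[3, -27]] · [[1, -3/2], [0, -1/6]] = [[3, 0]].

P = [[3, 0]]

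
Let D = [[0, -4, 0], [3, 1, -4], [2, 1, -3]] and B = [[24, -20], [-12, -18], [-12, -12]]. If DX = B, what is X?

X = [[6, -1], [-6, 5], [6, 5]]

D is on the left of X, so left-multiply by D⁻¹: X = D⁻¹B.
det D = -4; the adjugate gives D⁻¹ = [[-1/4, 3, -4], [-1/4, 0, 0], [-1/4, 2, -3]].
X = D⁻¹B = [[-1/4, 3, -4], [-1/4, 0, 0], [-1/4, 2, -3]] · [[24, -20], [-12, -18], [-12, -12]] = [[6, -1], [-6, 5], [6, 5]].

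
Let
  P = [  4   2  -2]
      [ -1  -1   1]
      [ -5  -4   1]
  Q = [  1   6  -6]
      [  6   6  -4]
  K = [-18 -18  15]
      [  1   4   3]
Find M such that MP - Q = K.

MP = K + Q = [[-17, -12, 9], [7, 10, -1]].
Since P sits to the right of M, M = (K + Q)P⁻¹.
P has determinant 6; P⁻¹ = [[1/2, 1, 0], [-2/3, -1, -1/3], [-1/6, 1, -1/3]].
M = (K + Q)P⁻¹ = [[-2, 4, 1], [-3, -4, -3]].

M = [[-2, 4, 1], [-3, -4, -3]]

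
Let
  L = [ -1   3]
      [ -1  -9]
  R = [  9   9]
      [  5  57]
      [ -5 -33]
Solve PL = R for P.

Right-multiplying both sides by L⁻¹ gives P = RL⁻¹.
det L = 12, so L⁻¹ = [[-3/4, -1/4], [1/12, -1/12]].
P = RL⁻¹ = [[9, 9], [5, 57], [-5, -33]] · [[-3/4, -1/4], [1/12, -1/12]] = [[-6, -3], [1, -6], [1, 4]].

P = [[-6, -3], [1, -6], [1, 4]]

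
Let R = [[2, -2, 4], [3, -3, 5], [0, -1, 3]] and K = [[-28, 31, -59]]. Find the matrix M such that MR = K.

R is on the right of M, so right-multiply by R⁻¹: M = KR⁻¹.
det R = -2; the adjugate gives R⁻¹ = [[2, -1, -1], [9/2, -3, -1], [3/2, -1, 0]].
M = KR⁻¹ = [[-28, 31, -59]] · [[2, -1, -1], [9/2, -3, -1], [3/2, -1, 0]] = [[-5, -6, -3]].

M = [[-5, -6, -3]]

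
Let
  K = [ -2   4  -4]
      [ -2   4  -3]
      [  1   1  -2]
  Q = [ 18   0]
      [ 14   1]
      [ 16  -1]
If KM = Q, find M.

M = [[5, 0], [3, 1], [-4, 1]]

Since K multiplies M on the left, M = K⁻¹Q.
K has determinant 6; K⁻¹ = [[-5/6, 2/3, 2/3], [-7/6, 4/3, 1/3], [-1, 1, 0]].
M = K⁻¹Q = [[-5/6, 2/3, 2/3], [-7/6, 4/3, 1/3], [-1, 1, 0]] · [[18, 0], [14, 1], [16, -1]] = [[5, 0], [3, 1], [-4, 1]].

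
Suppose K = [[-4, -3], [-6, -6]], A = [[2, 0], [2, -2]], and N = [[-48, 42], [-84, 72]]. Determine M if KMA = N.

M = [[0, 3], [1, 3]]

Isolating M: multiply by K⁻¹ from the left and A⁻¹ from the right, so M = K⁻¹NA⁻¹.
det K = 6, so K⁻¹ = [[-1, 1/2], [1, -2/3]].
A has determinant -4; A⁻¹ = [[1/2, 0], [1/2, -1/2]].
K⁻¹N = [[6, -6], [8, -6]].
M = (K⁻¹N)A⁻¹ = [[0, 3], [1, 3]].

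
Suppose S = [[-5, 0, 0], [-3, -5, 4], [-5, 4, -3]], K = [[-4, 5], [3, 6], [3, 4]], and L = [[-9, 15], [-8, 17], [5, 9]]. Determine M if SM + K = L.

SM = L − K = [[-5, 10], [-11, 11], [2, 5]].
Since S multiplies M on the left, M = S⁻¹(L − K).
S has determinant 5; S⁻¹ = [[-1/5, 0, 0], [-29/5, 3, 4], [-37/5, 4, 5]].
M = S⁻¹(L − K) = [[1, -2], [4, -5], [3, -5]].

M = [[1, -2], [4, -5], [3, -5]]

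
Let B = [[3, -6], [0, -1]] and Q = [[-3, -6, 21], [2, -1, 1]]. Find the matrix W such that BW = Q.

W = [[-5, 0, 5], [-2, 1, -1]]

Left-multiplying both sides by B⁻¹ gives W = B⁻¹Q.
det B = -3; the adjugate gives B⁻¹ = [[1/3, -2], [0, -1]].
W = B⁻¹Q = [[1/3, -2], [0, -1]] · [[-3, -6, 21], [2, -1, 1]] = [[-5, 0, 5], [-2, 1, -1]].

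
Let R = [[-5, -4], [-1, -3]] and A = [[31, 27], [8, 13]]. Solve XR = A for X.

X = [[-6, -1], [-1, -3]]

Since R sits to the right of X, X = AR⁻¹.
det R = 11; the adjugate gives R⁻¹ = [[-3/11, 4/11], [1/11, -5/11]].
X = AR⁻¹ = [[31, 27], [8, 13]] · [[-3/11, 4/11], [1/11, -5/11]] = [[-6, -1], [-1, -3]].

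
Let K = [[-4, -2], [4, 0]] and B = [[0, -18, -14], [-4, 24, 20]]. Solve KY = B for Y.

K is on the left of Y, so left-multiply by K⁻¹: Y = K⁻¹B.
det K = 8; the adjugate gives K⁻¹ = [[0, 1/4], [-1/2, -1/2]].
Y = K⁻¹B = [[0, 1/4], [-1/2, -1/2]] · [[0, -18, -14], [-4, 24, 20]] = [[-1, 6, 5], [2, -3, -3]].

Y = [[-1, 6, 5], [2, -3, -3]]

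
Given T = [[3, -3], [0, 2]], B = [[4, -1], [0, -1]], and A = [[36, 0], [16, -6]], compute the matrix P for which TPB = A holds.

P = [[5, -2], [2, 1]]

Isolating P: multiply by T⁻¹ from the left and B⁻¹ from the right, so P = T⁻¹AB⁻¹.
det T = 6, so T⁻¹ = [[1/3, 1/2], [0, 1/2]].
B has determinant -4; B⁻¹ = [[1/4, -1/4], [0, -1]].
T⁻¹A = [[20, -3], [8, -3]].
P = (T⁻¹A)B⁻¹ = [[5, -2], [2, 1]].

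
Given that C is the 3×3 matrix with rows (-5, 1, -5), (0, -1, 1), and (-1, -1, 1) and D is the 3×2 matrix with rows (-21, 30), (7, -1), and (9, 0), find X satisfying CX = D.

C is on the left of X, so left-multiply by C⁻¹: X = C⁻¹D.
det C = 4; the adjugate gives C⁻¹ = [[0, 1, -1], [-1/4, -5/2, 5/4], [-1/4, -3/2, 5/4]].
X = C⁻¹D = [[0, 1, -1], [-1/4, -5/2, 5/4], [-1/4, -3/2, 5/4]] · [[-21, 30], [7, -1], [9, 0]] = [[-2, -1], [-1, -5], [6, -6]].

X = [[-2, -1], [-1, -5], [6, -6]]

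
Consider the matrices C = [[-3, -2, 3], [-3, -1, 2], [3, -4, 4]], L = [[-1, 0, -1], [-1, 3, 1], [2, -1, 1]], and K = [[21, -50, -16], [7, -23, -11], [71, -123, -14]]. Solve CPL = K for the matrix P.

P = [[-5, -2, -1], [-1, 5, -1], [-1, -3, 2]]

Left-multiply by C⁻¹ and right-multiply by L⁻¹: P = C⁻¹KL⁻¹.
det C = -3, so C⁻¹ = [[-4/3, 4/3, 1/3], [-6, 7, 1], [-5, 6, 1]].
det L = 1, so L⁻¹ = [[4, 1, 3], [3, 1, 2], [-5, -1, -3]].
C⁻¹K = [[5, -5, 2], [-6, 16, 5], [8, -11, 0]].
P = (C⁻¹K)L⁻¹ = [[-5, -2, -1], [-1, 5, -1], [-1, -3, 2]].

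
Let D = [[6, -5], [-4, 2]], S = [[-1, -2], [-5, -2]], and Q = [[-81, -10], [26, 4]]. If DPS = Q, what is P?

P = [[1, -1], [4, -5]]

Left-multiply by D⁻¹ and right-multiply by S⁻¹: P = D⁻¹QS⁻¹.
det D = -8; the adjugate gives D⁻¹ = [[-1/4, -5/8], [-1/2, -3/4]].
det S = -8, so S⁻¹ = [[1/4, -1/4], [-5/8, 1/8]].
D⁻¹Q = [[4, 0], [21, 2]].
P = (D⁻¹Q)S⁻¹ = [[1, -1], [4, -5]].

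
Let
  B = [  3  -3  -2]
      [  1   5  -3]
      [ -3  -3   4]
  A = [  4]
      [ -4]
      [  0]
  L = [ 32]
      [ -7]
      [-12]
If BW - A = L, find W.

W = [[5], [-5], [-3]]

BW = L + A = [[36], [-11], [-12]].
Left-multiplying both sides by B⁻¹ gives W = B⁻¹(L + A).
det B = -6; the adjugate gives B⁻¹ = [[-11/6, -3, -19/6], [-5/6, -1, -7/6], [-2, -3, -3]].
W = B⁻¹(L + A) = [[5], [-5], [-3]].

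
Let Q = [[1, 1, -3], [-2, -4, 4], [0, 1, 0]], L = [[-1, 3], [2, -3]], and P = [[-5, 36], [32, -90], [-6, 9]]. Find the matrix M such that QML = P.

Left-multiply by Q⁻¹ and right-multiply by L⁻¹: M = Q⁻¹PL⁻¹.
Q has determinant 2; Q⁻¹ = [[-2, -3/2, -4], [0, 0, 1], [-1, -1/2, -1]].
det L = -3; the adjugate gives L⁻¹ = [[1, 1], [2/3, 1/3]].
Q⁻¹P = [[-14, 27], [-6, 9], [-5, 0]].
M = (Q⁻¹P)L⁻¹ = [[4, -5], [0, -3], [-5, -5]].

M = [[4, -5], [0, -3], [-5, -5]]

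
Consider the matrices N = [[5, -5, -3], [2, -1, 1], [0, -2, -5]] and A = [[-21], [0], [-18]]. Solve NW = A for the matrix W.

W = [[1], [4], [2]]

Since N multiplies W on the left, W = N⁻¹A.
det N = -3, so N⁻¹ = [[-7/3, 19/3, 8/3], [-10/3, 25/3, 11/3], [4/3, -10/3, -5/3]].
W = N⁻¹A = [[-7/3, 19/3, 8/3], [-10/3, 25/3, 11/3], [4/3, -10/3, -5/3]] · [[-21], [0], [-18]] = [[1], [4], [2]].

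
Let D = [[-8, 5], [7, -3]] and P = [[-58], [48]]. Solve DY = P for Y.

Y = [[6], [-2]]

D is on the left of Y, so left-multiply by D⁻¹: Y = D⁻¹P.
det D = -11; the adjugate gives D⁻¹ = [[3/11, 5/11], [7/11, 8/11]].
Y = D⁻¹P = [[3/11, 5/11], [7/11, 8/11]] · [[-58], [48]] = [[6], [-2]].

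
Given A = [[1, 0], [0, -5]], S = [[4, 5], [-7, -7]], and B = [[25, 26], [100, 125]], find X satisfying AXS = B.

Isolating X: multiply by A⁻¹ from the left and S⁻¹ from the right, so X = A⁻¹BS⁻¹.
det A = -5; the adjugate gives A⁻¹ = [[1, 0], [0, -1/5]].
det S = 7; the adjugate gives S⁻¹ = [[-1, -5/7], [1, 4/7]].
A⁻¹B = [[25, 26], [-20, -25]].
X = (A⁻¹B)S⁻¹ = [[1, -3], [-5, 0]].

X = [[1, -3], [-5, 0]]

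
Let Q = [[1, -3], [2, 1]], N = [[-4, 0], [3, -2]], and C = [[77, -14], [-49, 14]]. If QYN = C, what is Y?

Isolating Y: multiply by Q⁻¹ from the left and N⁻¹ from the right, so Y = Q⁻¹CN⁻¹.
det Q = 7, so Q⁻¹ = [[1/7, 3/7], [-2/7, 1/7]].
det N = 8, so N⁻¹ = [[-1/4, 0], [-3/8, -1/2]].
Q⁻¹C = [[-10, 4], [-29, 6]].
Y = (Q⁻¹C)N⁻¹ = [[1, -2], [5, -3]].

Y = [[1, -2], [5, -3]]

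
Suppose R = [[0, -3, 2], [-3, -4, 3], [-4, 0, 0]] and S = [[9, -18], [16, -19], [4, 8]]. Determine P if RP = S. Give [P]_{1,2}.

-2

R is on the left of P, so left-multiply by R⁻¹: P = R⁻¹S.
det R = 4; the adjugate gives R⁻¹ = [[0, 0, -1/4], [-3, 2, -3/2], [-4, 3, -9/4]].
P = R⁻¹S = [[0, 0, -1/4], [-3, 2, -3/2], [-4, 3, -9/4]] · [[9, -18], [16, -19], [4, 8]] = [[-1, -2], [-1, 4], [3, -3]].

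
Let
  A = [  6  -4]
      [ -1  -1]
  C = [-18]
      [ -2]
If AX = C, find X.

A is on the left of X, so left-multiply by A⁻¹: X = A⁻¹C.
det A = -10, so A⁻¹ = [[1/10, -2/5], [-1/10, -3/5]].
X = A⁻¹C = [[1/10, -2/5], [-1/10, -3/5]] · [[-18], [-2]] = [[-1], [3]].

X = [[-1], [3]]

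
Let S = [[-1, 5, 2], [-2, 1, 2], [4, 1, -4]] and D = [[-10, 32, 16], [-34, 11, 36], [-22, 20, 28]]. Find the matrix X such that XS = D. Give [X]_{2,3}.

-5

Right-multiplying both sides by S⁻¹ gives X = DS⁻¹.
S has determinant -6; S⁻¹ = [[1, -11/3, -4/3], [0, 2/3, 1/3], [1, -7/2, -3/2]].
X = DS⁻¹ = [[-10, 32, 16], [-34, 11, 36], [-22, 20, 28]] · [[1, -11/3, -4/3], [0, 2/3, 1/3], [1, -7/2, -3/2]] = [[6, 2, 0], [2, 6, -5], [6, -4, -6]].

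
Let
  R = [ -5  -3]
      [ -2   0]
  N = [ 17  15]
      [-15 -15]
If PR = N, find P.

Since R sits to the right of P, P = NR⁻¹.
R has determinant -6; R⁻¹ = [[0, -1/2], [-1/3, 5/6]].
P = NR⁻¹ = [[17, 15], [-15, -15]] · [[0, -1/2], [-1/3, 5/6]] = [[-5, 4], [5, -5]].

P = [[-5, 4], [5, -5]]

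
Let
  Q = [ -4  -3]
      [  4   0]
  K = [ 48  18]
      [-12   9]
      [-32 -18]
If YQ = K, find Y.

Q is on the right of Y, so right-multiply by Q⁻¹: Y = KQ⁻¹.
Q has determinant 12; Q⁻¹ = [[0, 1/4], [-1/3, -1/3]].
Y = KQ⁻¹ = [[48, 18], [-12, 9], [-32, -18]] · [[0, 1/4], [-1/3, -1/3]] = [[-6, 6], [-3, -6], [6, -2]].

Y = [[-6, 6], [-3, -6], [6, -2]]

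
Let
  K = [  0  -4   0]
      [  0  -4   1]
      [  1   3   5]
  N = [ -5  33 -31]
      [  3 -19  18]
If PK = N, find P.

P = [[-6, -6, -5], [4, 3, 3]]

Since K sits to the right of P, P = NK⁻¹.
K has determinant -4; K⁻¹ = [[23/4, -5, 1], [-1/4, 0, 0], [-1, 1, 0]].
P = NK⁻¹ = [[-5, 33, -31], [3, -19, 18]] · [[23/4, -5, 1], [-1/4, 0, 0], [-1, 1, 0]] = [[-6, -6, -5], [4, 3, 3]].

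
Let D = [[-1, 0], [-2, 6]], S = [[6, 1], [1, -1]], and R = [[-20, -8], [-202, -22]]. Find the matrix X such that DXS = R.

Isolating X: multiply by D⁻¹ from the left and S⁻¹ from the right, so X = D⁻¹RS⁻¹.
D has determinant -6; D⁻¹ = [[-1, 0], [-1/3, 1/6]].
det S = -7, so S⁻¹ = [[1/7, 1/7], [1/7, -6/7]].
D⁻¹R = [[20, 8], [-27, -1]].
X = (D⁻¹R)S⁻¹ = [[4, -4], [-4, -3]].

X = [[4, -4], [-4, -3]]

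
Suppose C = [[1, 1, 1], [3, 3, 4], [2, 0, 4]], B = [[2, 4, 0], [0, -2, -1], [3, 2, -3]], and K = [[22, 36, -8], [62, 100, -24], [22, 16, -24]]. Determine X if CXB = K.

Left-multiply by C⁻¹ and right-multiply by B⁻¹: X = C⁻¹KB⁻¹.
C has determinant 2; C⁻¹ = [[6, -2, 1/2], [-2, 1, -1/2], [-3, 1, 0]].
B has determinant 4; B⁻¹ = [[2, 3, -1], [-3/4, -3/2, 1/2], [3/2, 2, -1]].
C⁻¹K = [[19, 24, -12], [7, 20, 4], [-4, -8, 0]].
X = (C⁻¹K)B⁻¹ = [[2, -3, 5], [5, -1, -1], [-2, 0, 0]].

X = [[2, -3, 5], [5, -1, -1], [-2, 0, 0]]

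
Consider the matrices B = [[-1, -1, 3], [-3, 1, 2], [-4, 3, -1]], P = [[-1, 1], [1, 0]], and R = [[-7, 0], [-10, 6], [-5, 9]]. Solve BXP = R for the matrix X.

Isolating X: multiply by B⁻¹ from the left and P⁻¹ from the right, so X = B⁻¹RP⁻¹.
B has determinant 3; B⁻¹ = [[-7/3, 8/3, -5/3], [-11/3, 13/3, -7/3], [-5/3, 7/3, -4/3]].
P has determinant -1; P⁻¹ = [[0, 1], [1, 1]].
B⁻¹R = [[-2, 1], [-6, 5], [-5, 2]].
X = (B⁻¹R)P⁻¹ = [[1, -1], [5, -1], [2, -3]].

X = [[1, -1], [5, -1], [2, -3]]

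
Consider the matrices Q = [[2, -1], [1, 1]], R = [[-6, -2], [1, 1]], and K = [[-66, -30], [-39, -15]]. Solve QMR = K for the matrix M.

M = [[5, -5], [1, 2]]

M = Q⁻¹KR⁻¹ (apply Q⁻¹ on the left and R⁻¹ on the right).
det Q = 3, so Q⁻¹ = [[1/3, 1/3], [-1/3, 2/3]].
det R = -4, so R⁻¹ = [[-1/4, -1/2], [1/4, 3/2]].
Q⁻¹K = [[-35, -15], [-4, 0]].
M = (Q⁻¹K)R⁻¹ = [[5, -5], [1, 2]].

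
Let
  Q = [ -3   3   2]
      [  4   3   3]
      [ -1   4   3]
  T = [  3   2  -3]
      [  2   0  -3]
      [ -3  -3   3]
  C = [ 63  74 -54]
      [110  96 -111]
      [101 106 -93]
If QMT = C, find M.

M = [[0, 1, 0], [-1, -4, -4], [5, 3, -4]]

Isolating M: multiply by Q⁻¹ from the left and T⁻¹ from the right, so M = Q⁻¹CT⁻¹.
det Q = 2; the adjugate gives Q⁻¹ = [[-3/2, -1/2, 3/2], [-15/2, -7/2, 17/2], [19/2, 9/2, -21/2]].
T has determinant -3; T⁻¹ = [[3, -1, 2], [-1, 0, -1], [2, -1, 4/3]].
Q⁻¹C = [[2, 0, -3], [1, 10, 3], [33, 22, -36]].
M = (Q⁻¹C)T⁻¹ = [[0, 1, 0], [-1, -4, -4], [5, 3, -4]].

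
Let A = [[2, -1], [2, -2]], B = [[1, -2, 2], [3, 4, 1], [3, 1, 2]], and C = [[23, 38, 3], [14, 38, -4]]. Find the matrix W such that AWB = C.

W = [[-2, 3, 3], [0, -1, 4]]

Left-multiply by A⁻¹ and right-multiply by B⁻¹: W = A⁻¹CB⁻¹.
det A = -2; the adjugate gives A⁻¹ = [[1, -1/2], [1, -1]].
B has determinant -5; B⁻¹ = [[-7/5, -6/5, 2], [3/5, 4/5, -1], [9/5, 7/5, -2]].
A⁻¹C = [[16, 19, 5], [9, 0, 7]].
W = (A⁻¹C)B⁻¹ = [[-2, 3, 3], [0, -1, 4]].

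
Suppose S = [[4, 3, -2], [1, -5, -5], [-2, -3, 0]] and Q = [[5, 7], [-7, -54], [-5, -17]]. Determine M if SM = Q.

M = [[-2, 1], [3, 5], [-2, 6]]

Left-multiplying both sides by S⁻¹ gives M = S⁻¹Q.
det S = -4, so S⁻¹ = [[15/4, -3/2, 25/4], [-5/2, 1, -9/2], [13/4, -3/2, 23/4]].
M = S⁻¹Q = [[15/4, -3/2, 25/4], [-5/2, 1, -9/2], [13/4, -3/2, 23/4]] · [[5, 7], [-7, -54], [-5, -17]] = [[-2, 1], [3, 5], [-2, 6]].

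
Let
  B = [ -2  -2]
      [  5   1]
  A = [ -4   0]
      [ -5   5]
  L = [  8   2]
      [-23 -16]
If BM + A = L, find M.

BM = L − A = [[12, 2], [-18, -21]].
Since B multiplies M on the left, M = B⁻¹(L − A).
det B = 8, so B⁻¹ = [[1/8, 1/4], [-5/8, -1/4]].
M = B⁻¹(L − A) = [[-3, -5], [-3, 4]].

M = [[-3, -5], [-3, 4]]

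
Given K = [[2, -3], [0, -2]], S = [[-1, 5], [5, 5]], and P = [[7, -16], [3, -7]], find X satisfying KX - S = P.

KX = P + S = [[6, -11], [8, -2]].
Left-multiplying both sides by K⁻¹ gives X = K⁻¹(P + S).
K has determinant -4; K⁻¹ = [[1/2, -3/4], [0, -1/2]].
X = K⁻¹(P + S) = [[-3, -4], [-4, 1]].

X = [[-3, -4], [-4, 1]]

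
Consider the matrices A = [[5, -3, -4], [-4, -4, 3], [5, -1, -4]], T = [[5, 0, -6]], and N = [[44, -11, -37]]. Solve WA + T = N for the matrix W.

W = [[4, -1, 3]]

WA = N − T = [[39, -11, -31]].
A is on the right of W, so right-multiply by A⁻¹: W = (N − T)A⁻¹.
det A = 2, so A⁻¹ = [[19/2, -4, -25/2], [-1/2, 0, 1/2], [12, -5, -16]].
W = (N − T)A⁻¹ = [[4, -1, 3]].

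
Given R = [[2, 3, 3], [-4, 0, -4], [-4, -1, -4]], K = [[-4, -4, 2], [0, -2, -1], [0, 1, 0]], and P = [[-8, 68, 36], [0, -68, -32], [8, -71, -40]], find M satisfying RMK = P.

Isolating M: multiply by R⁻¹ from the left and K⁻¹ from the right, so M = R⁻¹PK⁻¹.
det R = 4; the adjugate gives R⁻¹ = [[-1, 9/4, -3], [0, 1, -1], [1, -5/2, 3]].
K has determinant -4; K⁻¹ = [[-1/4, -1/2, -2], [0, 0, 1], [0, -1, -2]].
R⁻¹P = [[-16, -8, 12], [-8, 3, 8], [16, 25, -4]].
M = (R⁻¹P)K⁻¹ = [[4, -4, 0], [2, -4, 3], [-4, -4, 1]].

M = [[4, -4, 0], [2, -4, 3], [-4, -4, 1]]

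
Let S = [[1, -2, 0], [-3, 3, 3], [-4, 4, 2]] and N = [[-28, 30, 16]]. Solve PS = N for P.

Since S sits to the right of P, P = NS⁻¹.
S has determinant 6; S⁻¹ = [[-1, 2/3, -1], [-1, 1/3, -1/2], [0, 2/3, -1/2]].
P = NS⁻¹ = [[-28, 30, 16]] · [[-1, 2/3, -1], [-1, 1/3, -1/2], [0, 2/3, -1/2]] = [[-2, 2, 5]].

P = [[-2, 2, 5]]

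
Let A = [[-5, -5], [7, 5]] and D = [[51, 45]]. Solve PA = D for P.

P = [[-6, 3]]

Right-multiplying both sides by A⁻¹ gives P = DA⁻¹.
det A = 10; the adjugate gives A⁻¹ = [[1/2, 1/2], [-7/10, -1/2]].
P = DA⁻¹ = [[51, 45]] · [[1/2, 1/2], [-7/10, -1/2]] = [[-6, 3]].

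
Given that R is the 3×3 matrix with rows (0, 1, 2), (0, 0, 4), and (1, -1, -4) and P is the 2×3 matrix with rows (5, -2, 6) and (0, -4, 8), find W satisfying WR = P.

R is on the right of W, so right-multiply by R⁻¹: W = PR⁻¹.
det R = 4; the adjugate gives R⁻¹ = [[1, 1/2, 1], [1, -1/2, 0], [0, 1/4, 0]].
W = PR⁻¹ = [[5, -2, 6], [0, -4, 8]] · [[1, 1/2, 1], [1, -1/2, 0], [0, 1/4, 0]] = [[3, 5, 5], [-4, 4, 0]].

W = [[3, 5, 5], [-4, 4, 0]]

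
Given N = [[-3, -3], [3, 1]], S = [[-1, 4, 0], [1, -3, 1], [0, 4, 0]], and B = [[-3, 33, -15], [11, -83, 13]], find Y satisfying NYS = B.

Y = [[-1, 4, -5], [5, 1, 2]]

Y = N⁻¹BS⁻¹ (apply N⁻¹ on the left and S⁻¹ on the right).
det N = 6, so N⁻¹ = [[1/6, 1/2], [-1/2, -1/2]].
det S = 4, so S⁻¹ = [[-1, 0, 1], [0, 0, 1/4], [1, 1, -1/4]].
N⁻¹B = [[5, -36, 4], [-4, 25, 1]].
Y = (N⁻¹B)S⁻¹ = [[-1, 4, -5], [5, 1, 2]].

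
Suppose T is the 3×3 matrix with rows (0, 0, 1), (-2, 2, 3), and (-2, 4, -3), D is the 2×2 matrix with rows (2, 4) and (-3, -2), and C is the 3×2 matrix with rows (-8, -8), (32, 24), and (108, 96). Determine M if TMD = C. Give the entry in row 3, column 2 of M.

2

Left-multiply by T⁻¹ and right-multiply by D⁻¹: M = T⁻¹CD⁻¹.
T has determinant -4; T⁻¹ = [[9/2, -1, 1/2], [3, -1/2, 1/2], [1, 0, 0]].
det D = 8, so D⁻¹ = [[-1/4, -1/2], [3/8, 1/4]].
T⁻¹C = [[-14, -12], [14, 12], [-8, -8]].
M = (T⁻¹C)D⁻¹ = [[-1, 4], [1, -4], [-1, 2]].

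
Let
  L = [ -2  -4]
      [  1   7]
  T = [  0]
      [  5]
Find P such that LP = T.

Left-multiplying both sides by L⁻¹ gives P = L⁻¹T.
det L = -10; the adjugate gives L⁻¹ = [[-7/10, -2/5], [1/10, 1/5]].
P = L⁻¹T = [[-7/10, -2/5], [1/10, 1/5]] · [[0], [5]] = [[-2], [1]].

P = [[-2], [1]]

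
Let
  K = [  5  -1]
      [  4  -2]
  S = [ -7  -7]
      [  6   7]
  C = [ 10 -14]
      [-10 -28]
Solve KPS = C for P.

P = [[-5, -5], [-3, -1]]

Left-multiply by K⁻¹ and right-multiply by S⁻¹: P = K⁻¹CS⁻¹.
det K = -6, so K⁻¹ = [[1/3, -1/6], [2/3, -5/6]].
det S = -7; the adjugate gives S⁻¹ = [[-1, -1], [6/7, 1]].
K⁻¹C = [[5, 0], [15, 14]].
P = (K⁻¹C)S⁻¹ = [[-5, -5], [-3, -1]].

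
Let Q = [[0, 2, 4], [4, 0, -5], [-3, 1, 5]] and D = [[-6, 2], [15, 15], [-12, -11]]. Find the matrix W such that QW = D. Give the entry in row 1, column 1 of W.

Left-multiplying both sides by Q⁻¹ gives W = Q⁻¹D.
det Q = 6; the adjugate gives Q⁻¹ = [[5/6, -1, -5/3], [-5/6, 2, 8/3], [2/3, -1, -4/3]].
W = Q⁻¹D = [[5/6, -1, -5/3], [-5/6, 2, 8/3], [2/3, -1, -4/3]] · [[-6, 2], [15, 15], [-12, -11]] = [[0, 5], [3, -1], [-3, 1]].

0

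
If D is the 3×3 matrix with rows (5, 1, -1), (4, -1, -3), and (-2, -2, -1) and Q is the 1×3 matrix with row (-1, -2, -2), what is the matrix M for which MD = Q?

D is on the right of M, so right-multiply by D⁻¹: M = QD⁻¹.
det D = -5; the adjugate gives D⁻¹ = [[1, -3/5, 4/5], [-2, 7/5, -11/5], [2, -8/5, 9/5]].
M = QD⁻¹ = [[-1, -2, -2]] · [[1, -3/5, 4/5], [-2, 7/5, -11/5], [2, -8/5, 9/5]] = [[-1, 1, 0]].

M = [[-1, 1, 0]]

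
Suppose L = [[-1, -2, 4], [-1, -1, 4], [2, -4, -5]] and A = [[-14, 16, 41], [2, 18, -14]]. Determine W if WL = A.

L is on the right of W, so right-multiply by L⁻¹: W = AL⁻¹.
L has determinant -3; L⁻¹ = [[-7, 26/3, 4/3], [-1, 1, 0], [-2, 8/3, 1/3]].
W = AL⁻¹ = [[-14, 16, 41], [2, 18, -14]] · [[-7, 26/3, 4/3], [-1, 1, 0], [-2, 8/3, 1/3]] = [[0, 4, -5], [-4, -2, -2]].

W = [[0, 4, -5], [-4, -2, -2]]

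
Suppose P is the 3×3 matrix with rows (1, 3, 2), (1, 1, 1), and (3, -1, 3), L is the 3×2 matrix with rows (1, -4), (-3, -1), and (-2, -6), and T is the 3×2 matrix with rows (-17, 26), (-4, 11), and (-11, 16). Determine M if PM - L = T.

M = [[0, 3], [-2, 5], [-5, 2]]

PM = T + L = [[-16, 22], [-7, 10], [-13, 10]].
Since P multiplies M on the left, M = P⁻¹(T + L).
P has determinant -4; P⁻¹ = [[-1, 11/4, -1/4], [0, 3/4, -1/4], [1, -5/2, 1/2]].
M = P⁻¹(T + L) = [[0, 3], [-2, 5], [-5, 2]].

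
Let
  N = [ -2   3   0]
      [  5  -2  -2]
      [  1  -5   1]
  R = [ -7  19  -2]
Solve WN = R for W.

Since N sits to the right of W, W = RN⁻¹.
N has determinant 3; N⁻¹ = [[-4, -1, -2], [-7/3, -2/3, -4/3], [-23/3, -7/3, -11/3]].
W = RN⁻¹ = [[-7, 19, -2]] · [[-4, -1, -2], [-7/3, -2/3, -4/3], [-23/3, -7/3, -11/3]] = [[-1, -1, -4]].

W = [[-1, -1, -4]]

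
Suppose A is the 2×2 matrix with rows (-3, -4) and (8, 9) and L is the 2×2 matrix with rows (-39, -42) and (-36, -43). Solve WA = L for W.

W = [[-3, -6], [4, -3]]

Right-multiplying both sides by A⁻¹ gives W = LA⁻¹.
det A = 5, so A⁻¹ = [[9/5, 4/5], [-8/5, -3/5]].
W = LA⁻¹ = [[-39, -42], [-36, -43]] · [[9/5, 4/5], [-8/5, -3/5]] = [[-3, -6], [4, -3]].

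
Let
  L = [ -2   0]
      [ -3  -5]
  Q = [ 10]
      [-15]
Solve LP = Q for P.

L is on the left of P, so left-multiply by L⁻¹: P = L⁻¹Q.
L has determinant 10; L⁻¹ = [[-1/2, 0], [3/10, -1/5]].
P = L⁻¹Q = [[-1/2, 0], [3/10, -1/5]] · [[10], [-15]] = [[-5], [6]].

P = [[-5], [6]]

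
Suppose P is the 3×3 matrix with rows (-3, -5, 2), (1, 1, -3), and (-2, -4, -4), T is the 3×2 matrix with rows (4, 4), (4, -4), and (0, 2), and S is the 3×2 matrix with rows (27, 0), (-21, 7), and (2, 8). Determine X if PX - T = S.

X = [[-1, 3], [-4, -3], [4, -1]]

PX = S + T = [[31, 4], [-17, 3], [2, 10]].
Left-multiplying both sides by P⁻¹ gives X = P⁻¹(S + T).
det P = -6, so P⁻¹ = [[8/3, 14/3, -13/6], [-5/3, -8/3, 7/6], [1/3, 1/3, -1/3]].
X = P⁻¹(S + T) = [[-1, 3], [-4, -3], [4, -1]].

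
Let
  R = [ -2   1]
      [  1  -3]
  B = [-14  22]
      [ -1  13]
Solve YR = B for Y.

Y = [[4, -6], [-2, -5]]

Right-multiplying both sides by R⁻¹ gives Y = BR⁻¹.
R has determinant 5; R⁻¹ = [[-3/5, -1/5], [-1/5, -2/5]].
Y = BR⁻¹ = [[-14, 22], [-1, 13]] · [[-3/5, -1/5], [-1/5, -2/5]] = [[4, -6], [-2, -5]].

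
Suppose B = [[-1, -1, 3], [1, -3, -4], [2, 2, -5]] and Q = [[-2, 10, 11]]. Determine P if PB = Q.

P = [[3, -3, 2]]

Since B sits to the right of P, P = QB⁻¹.
det B = 4, so B⁻¹ = [[23/4, 1/4, 13/4], [-3/4, -1/4, -1/4], [2, 0, 1]].
P = QB⁻¹ = [[-2, 10, 11]] · [[23/4, 1/4, 13/4], [-3/4, -1/4, -1/4], [2, 0, 1]] = [[3, -3, 2]].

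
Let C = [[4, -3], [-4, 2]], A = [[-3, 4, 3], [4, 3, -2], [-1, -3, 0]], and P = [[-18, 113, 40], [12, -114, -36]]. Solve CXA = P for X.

X = [[5, 4, 1], [-2, -1, -4]]

X = C⁻¹PA⁻¹ (apply C⁻¹ on the left and A⁻¹ on the right).
C has determinant -4; C⁻¹ = [[-1/2, -3/4], [-1, -1]].
det A = -1; the adjugate gives A⁻¹ = [[6, 9, 17], [-2, -3, -6], [9, 13, 25]].
C⁻¹P = [[0, 29, 7], [6, 1, -4]].
X = (C⁻¹P)A⁻¹ = [[5, 4, 1], [-2, -1, -4]].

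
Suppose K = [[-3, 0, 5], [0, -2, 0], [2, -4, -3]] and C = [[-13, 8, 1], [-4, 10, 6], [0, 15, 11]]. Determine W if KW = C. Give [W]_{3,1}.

-2

Since K multiplies W on the left, W = K⁻¹C.
det K = 2; the adjugate gives K⁻¹ = [[3, -10, 5], [0, -1/2, 0], [2, -6, 3]].
W = K⁻¹C = [[3, -10, 5], [0, -1/2, 0], [2, -6, 3]] · [[-13, 8, 1], [-4, 10, 6], [0, 15, 11]] = [[1, -1, -2], [2, -5, -3], [-2, 1, -1]].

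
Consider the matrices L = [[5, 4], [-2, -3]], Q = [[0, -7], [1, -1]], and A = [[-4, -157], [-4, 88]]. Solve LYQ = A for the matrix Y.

Y = [[3, -4], [2, 4]]

Left-multiply by L⁻¹ and right-multiply by Q⁻¹: Y = L⁻¹AQ⁻¹.
det L = -7; the adjugate gives L⁻¹ = [[3/7, 4/7], [-2/7, -5/7]].
Q has determinant 7; Q⁻¹ = [[-1/7, 1], [-1/7, 0]].
L⁻¹A = [[-4, -17], [4, -18]].
Y = (L⁻¹A)Q⁻¹ = [[3, -4], [2, 4]].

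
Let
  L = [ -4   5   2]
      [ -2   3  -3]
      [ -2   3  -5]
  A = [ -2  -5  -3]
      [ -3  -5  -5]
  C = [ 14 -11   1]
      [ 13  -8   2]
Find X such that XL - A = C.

X = [[-2, -4, 2], [-2, -2, 1]]

XL = C + A = [[12, -16, -2], [10, -13, -3]].
Right-multiplying both sides by L⁻¹ gives X = (C + A)L⁻¹.
det L = 4, so L⁻¹ = [[-3/2, 31/4, -21/4], [-1, 6, -4], [0, 1/2, -1/2]].
X = (C + A)L⁻¹ = [[-2, -4, 2], [-2, -2, 1]].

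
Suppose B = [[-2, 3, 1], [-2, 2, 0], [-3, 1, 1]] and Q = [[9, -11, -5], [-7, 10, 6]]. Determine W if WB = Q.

Right-multiplying both sides by B⁻¹ gives W = QB⁻¹.
B has determinant 6; B⁻¹ = [[1/3, -1/3, -1/3], [1/3, 1/6, -1/3], [2/3, -7/6, 1/3]].
W = QB⁻¹ = [[9, -11, -5], [-7, 10, 6]] · [[1/3, -1/3, -1/3], [1/3, 1/6, -1/3], [2/3, -7/6, 1/3]] = [[-4, 1, -1], [5, -3, 1]].

W = [[-4, 1, -1], [5, -3, 1]]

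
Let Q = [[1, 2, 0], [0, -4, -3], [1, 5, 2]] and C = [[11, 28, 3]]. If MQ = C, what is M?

M = [[5, 3, 6]]

Q is on the right of M, so right-multiply by Q⁻¹: M = CQ⁻¹.
det Q = 1; the adjugate gives Q⁻¹ = [[7, -4, -6], [-3, 2, 3], [4, -3, -4]].
M = CQ⁻¹ = [[11, 28, 3]] · [[7, -4, -6], [-3, 2, 3], [4, -3, -4]] = [[5, 3, 6]].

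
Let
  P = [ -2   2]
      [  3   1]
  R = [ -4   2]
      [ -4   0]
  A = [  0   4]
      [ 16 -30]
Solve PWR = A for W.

W = [[-4, 3], [-3, 2]]

W = P⁻¹AR⁻¹ (apply P⁻¹ on the left and R⁻¹ on the right).
det P = -8, so P⁻¹ = [[-1/8, 1/4], [3/8, 1/4]].
det R = 8, so R⁻¹ = [[0, -1/4], [1/2, -1/2]].
P⁻¹A = [[4, -8], [4, -6]].
W = (P⁻¹A)R⁻¹ = [[-4, 3], [-3, 2]].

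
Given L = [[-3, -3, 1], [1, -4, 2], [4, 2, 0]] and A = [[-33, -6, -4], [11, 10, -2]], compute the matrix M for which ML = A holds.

M = [[2, -3, -6], [0, -1, 3]]

Since L sits to the right of M, M = AL⁻¹.
det L = 6, so L⁻¹ = [[-2/3, 1/3, -1/3], [4/3, -2/3, 7/6], [3, -1, 5/2]].
M = AL⁻¹ = [[-33, -6, -4], [11, 10, -2]] · [[-2/3, 1/3, -1/3], [4/3, -2/3, 7/6], [3, -1, 5/2]] = [[2, -3, -6], [0, -1, 3]].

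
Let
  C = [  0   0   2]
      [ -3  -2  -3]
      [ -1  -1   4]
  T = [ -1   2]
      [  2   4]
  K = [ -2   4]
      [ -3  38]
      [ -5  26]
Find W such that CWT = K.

W = [[-4, 0], [-1, -2], [1, 0]]

W = C⁻¹KT⁻¹ (apply C⁻¹ on the left and T⁻¹ on the right).
C has determinant 2; C⁻¹ = [[-11/2, -1, 2], [15/2, 1, -3], [1/2, 0, 0]].
det T = -8, so T⁻¹ = [[-1/2, 1/4], [1/4, 1/8]].
C⁻¹K = [[4, -8], [-3, -10], [-1, 2]].
W = (C⁻¹K)T⁻¹ = [[-4, 0], [-1, -2], [1, 0]].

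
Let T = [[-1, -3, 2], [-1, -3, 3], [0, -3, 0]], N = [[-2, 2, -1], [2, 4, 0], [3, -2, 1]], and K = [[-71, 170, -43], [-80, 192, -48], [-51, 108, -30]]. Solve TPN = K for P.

P = [[-1, -3, 2], [-5, -4, 5], [0, 3, -5]]

Left-multiply by T⁻¹ and right-multiply by N⁻¹: P = T⁻¹KN⁻¹.
det T = -3, so T⁻¹ = [[-3, 2, 1], [0, 0, -1/3], [-1, 1, 0]].
N has determinant 4; N⁻¹ = [[1, 0, 1], [-1/2, 1/4, -1/2], [-4, 1/2, -3]].
T⁻¹K = [[2, -18, 3], [17, -36, 10], [-9, 22, -5]].
P = (T⁻¹K)N⁻¹ = [[-1, -3, 2], [-5, -4, 5], [0, 3, -5]].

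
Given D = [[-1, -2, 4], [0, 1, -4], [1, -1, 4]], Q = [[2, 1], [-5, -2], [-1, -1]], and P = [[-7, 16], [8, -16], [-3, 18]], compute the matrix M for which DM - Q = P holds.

M = [[-1, -1], [3, 2], [0, 5]]

DM = P + Q = [[-5, 17], [3, -18], [-4, 17]].
D is on the left of M, so left-multiply by D⁻¹: M = D⁻¹(P + Q).
det D = 4; the adjugate gives D⁻¹ = [[0, 1, 1], [-1, -2, -1], [-1/4, -3/4, -1/4]].
M = D⁻¹(P + Q) = [[-1, -1], [3, 2], [0, 5]].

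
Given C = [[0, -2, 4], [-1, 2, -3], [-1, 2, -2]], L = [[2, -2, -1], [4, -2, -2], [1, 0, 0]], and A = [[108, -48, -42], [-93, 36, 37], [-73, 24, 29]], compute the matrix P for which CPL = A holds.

P = [[-3, 3, -1], [5, -5, -4], [4, 2, 4]]

P = C⁻¹AL⁻¹ (apply C⁻¹ on the left and L⁻¹ on the right).
C has determinant -2; C⁻¹ = [[-1, -2, 1], [-1/2, -2, 2], [0, -1, 1]].
det L = 2, so L⁻¹ = [[0, 0, 1], [-1, 1/2, 0], [1, -1, 2]].
C⁻¹A = [[5, 0, -3], [-14, 0, 5], [20, -12, -8]].
P = (C⁻¹A)L⁻¹ = [[-3, 3, -1], [5, -5, -4], [4, 2, 4]].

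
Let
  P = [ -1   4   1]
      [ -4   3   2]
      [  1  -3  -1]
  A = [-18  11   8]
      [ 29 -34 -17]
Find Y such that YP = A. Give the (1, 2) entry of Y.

5

Since P sits to the right of Y, Y = AP⁻¹.
P has determinant -2; P⁻¹ = [[-3/2, -1/2, -5/2], [1, 0, 1], [-9/2, -1/2, -13/2]].
Y = AP⁻¹ = [[-18, 11, 8], [29, -34, -17]] · [[-3/2, -1/2, -5/2], [1, 0, 1], [-9/2, -1/2, -13/2]] = [[2, 5, 4], [-1, -6, 4]].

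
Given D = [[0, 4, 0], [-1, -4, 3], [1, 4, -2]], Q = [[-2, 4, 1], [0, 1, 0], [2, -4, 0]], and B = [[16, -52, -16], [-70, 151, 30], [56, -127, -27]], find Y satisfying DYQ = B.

Y = [[-5, -3, 1], [-4, -5, -2], [3, -4, -4]]

Isolating Y: multiply by D⁻¹ from the left and Q⁻¹ from the right, so Y = D⁻¹BQ⁻¹.
det D = 4, so D⁻¹ = [[-1, 2, 3], [1/4, 0, 0], [0, 1, 1]].
det Q = -2, so Q⁻¹ = [[0, 2, 1/2], [0, 1, 0], [1, 0, 1]].
D⁻¹B = [[12, -27, -5], [4, -13, -4], [-14, 24, 3]].
Y = (D⁻¹B)Q⁻¹ = [[-5, -3, 1], [-4, -5, -2], [3, -4, -4]].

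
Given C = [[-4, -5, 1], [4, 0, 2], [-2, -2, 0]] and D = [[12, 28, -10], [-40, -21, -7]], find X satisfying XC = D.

Right-multiplying both sides by C⁻¹ gives X = DC⁻¹.
C has determinant -4; C⁻¹ = [[-1, 1/2, 5/2], [1, -1/2, -3], [2, -1/2, -5]].
X = DC⁻¹ = [[12, 28, -10], [-40, -21, -7]] · [[-1, 1/2, 5/2], [1, -1/2, -3], [2, -1/2, -5]] = [[-4, -3, -4], [5, -6, -2]].

X = [[-4, -3, -4], [5, -6, -2]]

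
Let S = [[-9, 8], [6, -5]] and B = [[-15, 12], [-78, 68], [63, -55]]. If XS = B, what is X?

S is on the right of X, so right-multiply by S⁻¹: X = BS⁻¹.
det S = -3, so S⁻¹ = [[5/3, 8/3], [2, 3]].
X = BS⁻¹ = [[-15, 12], [-78, 68], [63, -55]] · [[5/3, 8/3], [2, 3]] = [[-1, -4], [6, -4], [-5, 3]].

X = [[-1, -4], [6, -4], [-5, 3]]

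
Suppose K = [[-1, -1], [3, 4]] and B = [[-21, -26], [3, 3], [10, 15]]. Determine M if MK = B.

K is on the right of M, so right-multiply by K⁻¹: M = BK⁻¹.
det K = -1; the adjugate gives K⁻¹ = [[-4, -1], [3, 1]].
M = BK⁻¹ = [[-21, -26], [3, 3], [10, 15]] · [[-4, -1], [3, 1]] = [[6, -5], [-3, 0], [5, 5]].

M = [[6, -5], [-3, 0], [5, 5]]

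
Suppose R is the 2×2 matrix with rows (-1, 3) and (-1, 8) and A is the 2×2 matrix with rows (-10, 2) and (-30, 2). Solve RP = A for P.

P = [[-2, -2], [-4, 0]]

R is on the left of P, so left-multiply by R⁻¹: P = R⁻¹A.
R has determinant -5; R⁻¹ = [[-8/5, 3/5], [-1/5, 1/5]].
P = R⁻¹A = [[-8/5, 3/5], [-1/5, 1/5]] · [[-10, 2], [-30, 2]] = [[-2, -2], [-4, 0]].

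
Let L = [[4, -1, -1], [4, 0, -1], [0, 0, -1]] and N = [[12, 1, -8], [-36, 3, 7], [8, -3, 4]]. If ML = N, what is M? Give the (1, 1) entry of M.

-1

Since L sits to the right of M, M = NL⁻¹.
det L = -4; the adjugate gives L⁻¹ = [[0, 1/4, -1/4], [-1, 1, 0], [0, 0, -1]].
M = NL⁻¹ = [[12, 1, -8], [-36, 3, 7], [8, -3, 4]] · [[0, 1/4, -1/4], [-1, 1, 0], [0, 0, -1]] = [[-1, 4, 5], [-3, -6, 2], [3, -1, -6]].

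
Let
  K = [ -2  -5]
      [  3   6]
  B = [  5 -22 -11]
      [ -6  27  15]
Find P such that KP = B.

K is on the left of P, so left-multiply by K⁻¹: P = K⁻¹B.
K has determinant 3; K⁻¹ = [[2, 5/3], [-1, -2/3]].
P = K⁻¹B = [[2, 5/3], [-1, -2/3]] · [[5, -22, -11], [-6, 27, 15]] = [[0, 1, 3], [-1, 4, 1]].

P = [[0, 1, 3], [-1, 4, 1]]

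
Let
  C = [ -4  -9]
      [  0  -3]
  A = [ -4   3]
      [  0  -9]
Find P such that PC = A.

Since C sits to the right of P, P = AC⁻¹.
C has determinant 12; C⁻¹ = [[-1/4, 3/4], [0, -1/3]].
P = AC⁻¹ = [[-4, 3], [0, -9]] · [[-1/4, 3/4], [0, -1/3]] = [[1, -4], [0, 3]].

P = [[1, -4], [0, 3]]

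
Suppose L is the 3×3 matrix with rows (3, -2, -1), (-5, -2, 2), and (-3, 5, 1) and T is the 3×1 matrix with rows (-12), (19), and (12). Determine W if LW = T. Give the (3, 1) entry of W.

Left-multiplying both sides by L⁻¹ gives W = L⁻¹T.
L has determinant -3; L⁻¹ = [[4, 1, 2], [1/3, 0, 1/3], [31/3, 3, 16/3]].
W = L⁻¹T = [[4, 1, 2], [1/3, 0, 1/3], [31/3, 3, 16/3]] · [[-12], [19], [12]] = [[-5], [0], [-3]].

-3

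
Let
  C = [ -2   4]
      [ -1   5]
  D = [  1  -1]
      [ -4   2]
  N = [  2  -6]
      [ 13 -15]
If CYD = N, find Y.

Y = C⁻¹ND⁻¹ (apply C⁻¹ on the left and D⁻¹ on the right).
C has determinant -6; C⁻¹ = [[-5/6, 2/3], [-1/6, 1/3]].
D has determinant -2; D⁻¹ = [[-1, -1/2], [-2, -1/2]].
C⁻¹N = [[7, -5], [4, -4]].
Y = (C⁻¹N)D⁻¹ = [[3, -1], [4, 0]].

Y = [[3, -1], [4, 0]]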